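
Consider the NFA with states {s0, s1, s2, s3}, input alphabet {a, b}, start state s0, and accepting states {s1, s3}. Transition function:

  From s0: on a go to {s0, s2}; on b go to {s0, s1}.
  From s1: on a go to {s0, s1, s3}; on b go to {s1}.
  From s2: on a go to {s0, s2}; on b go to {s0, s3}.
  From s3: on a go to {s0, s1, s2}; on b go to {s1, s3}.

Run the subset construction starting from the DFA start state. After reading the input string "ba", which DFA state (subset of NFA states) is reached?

{s0, s1, s2, s3}

Start: {s0}.
δ(s0,b) = {s0, s1}.
Union: {s0, s1}.
After b: {s0, s1}.
δ(s0,a) = {s0, s2}; δ(s1,a) = {s0, s1, s3}.
Union: {s0, s1, s2, s3}.
After a: {s0, s1, s2, s3}.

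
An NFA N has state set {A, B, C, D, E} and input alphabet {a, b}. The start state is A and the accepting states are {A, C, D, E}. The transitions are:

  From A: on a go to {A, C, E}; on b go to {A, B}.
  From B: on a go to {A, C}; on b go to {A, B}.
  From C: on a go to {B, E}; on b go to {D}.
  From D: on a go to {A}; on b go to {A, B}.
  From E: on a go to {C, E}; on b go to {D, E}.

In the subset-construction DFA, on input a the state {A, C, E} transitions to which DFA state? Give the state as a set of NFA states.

δ(A,a) = {A, C, E}; δ(C,a) = {B, E}; δ(E,a) = {C, E}.
Union: {A, B, C, E}.

{A, B, C, E}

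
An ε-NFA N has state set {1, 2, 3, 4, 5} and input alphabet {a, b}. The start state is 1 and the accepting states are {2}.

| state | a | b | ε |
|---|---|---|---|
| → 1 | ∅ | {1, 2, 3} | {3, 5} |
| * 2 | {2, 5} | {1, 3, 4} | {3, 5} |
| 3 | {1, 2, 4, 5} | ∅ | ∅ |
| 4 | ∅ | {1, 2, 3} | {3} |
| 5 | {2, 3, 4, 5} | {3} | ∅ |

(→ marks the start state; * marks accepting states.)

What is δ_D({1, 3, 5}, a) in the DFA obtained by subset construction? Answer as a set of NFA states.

δ(1,a) = ∅; δ(3,a) = {1, 2, 4, 5}; δ(5,a) = {2, 3, 4, 5}.
Union: {1, 2, 3, 4, 5}.

{1, 2, 3, 4, 5}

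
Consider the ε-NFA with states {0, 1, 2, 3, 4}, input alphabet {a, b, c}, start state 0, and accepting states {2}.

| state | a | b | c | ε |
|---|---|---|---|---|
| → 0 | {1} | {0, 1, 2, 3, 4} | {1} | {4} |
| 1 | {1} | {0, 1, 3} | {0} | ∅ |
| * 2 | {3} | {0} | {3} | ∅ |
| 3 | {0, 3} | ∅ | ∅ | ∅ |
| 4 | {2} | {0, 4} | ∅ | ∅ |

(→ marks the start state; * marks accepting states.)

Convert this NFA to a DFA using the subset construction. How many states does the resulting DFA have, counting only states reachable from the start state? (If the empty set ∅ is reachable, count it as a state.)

Start state of the DFA: {0, 4} (ε-closure of the NFA start).
{0, 4} --a--> {1, 2}  [new]
{0, 4} --b--> {0, 1, 2, 3, 4}  [new]
{0, 4} --c--> {1}  [new]
{1, 2} --a--> {1, 3}  [new]
{1, 2} --b--> {0, 1, 3, 4}  [new]
{1, 2} --c--> {0, 3, 4}  [new]
{0, 1, 2, 3, 4} --a--> {0, 1, 2, 3, 4}  [seen]
{0, 1, 2, 3, 4} --b--> {0, 1, 2, 3, 4}  [seen]
{0, 1, 2, 3, 4} --c--> {0, 1, 3, 4}  [seen]
{1} --a--> {1}  [seen]
{1} --b--> {0, 1, 3, 4}  [seen]
{1} --c--> {0, 4}  [seen]
{1, 3} --a--> {0, 1, 3, 4}  [seen]
{1, 3} --b--> {0, 1, 3, 4}  [seen]
{1, 3} --c--> {0, 4}  [seen]
{0, 1, 3, 4} --a--> {0, 1, 2, 3, 4}  [seen]
{0, 1, 3, 4} --b--> {0, 1, 2, 3, 4}  [seen]
{0, 1, 3, 4} --c--> {0, 1, 4}  [new]
{0, 3, 4} --a--> {0, 1, 2, 3, 4}  [seen]
{0, 3, 4} --b--> {0, 1, 2, 3, 4}  [seen]
{0, 3, 4} --c--> {1}  [seen]
{0, 1, 4} --a--> {1, 2}  [seen]
{0, 1, 4} --b--> {0, 1, 2, 3, 4}  [seen]
{0, 1, 4} --c--> {0, 1, 4}  [seen]
Reachable DFA states: {0, 4}, {1, 2}, {0, 1, 2, 3, 4}, {1}, {1, 3}, {0, 1, 3, 4}, {0, 3, 4}, {0, 1, 4}.

8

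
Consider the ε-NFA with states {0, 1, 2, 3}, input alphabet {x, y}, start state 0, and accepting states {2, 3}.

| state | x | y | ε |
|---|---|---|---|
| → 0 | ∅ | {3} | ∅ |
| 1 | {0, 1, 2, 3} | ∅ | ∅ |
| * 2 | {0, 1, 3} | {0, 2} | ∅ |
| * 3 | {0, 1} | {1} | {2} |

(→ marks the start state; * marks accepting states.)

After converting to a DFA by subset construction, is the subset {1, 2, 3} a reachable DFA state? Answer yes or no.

no

Start state of the DFA: {0} (ε-closure of the NFA start).
{0} --x--> ∅  [new]
{0} --y--> {2, 3}  [new]
∅ --x--> ∅  [seen]
∅ --y--> ∅  [seen]
{2, 3} --x--> {0, 1, 2, 3}  [new]
{2, 3} --y--> {0, 1, 2}  [new]
{0, 1, 2, 3} --x--> {0, 1, 2, 3}  [seen]
{0, 1, 2, 3} --y--> {0, 1, 2, 3}  [seen]
{0, 1, 2} --x--> {0, 1, 2, 3}  [seen]
{0, 1, 2} --y--> {0, 2, 3}  [new]
{0, 2, 3} --x--> {0, 1, 2, 3}  [seen]
{0, 2, 3} --y--> {0, 1, 2, 3}  [seen]
Reachable DFA states: {0}, ∅, {2, 3}, {0, 1, 2, 3}, {0, 1, 2}, {0, 2, 3}.
{1, 2, 3} is not among them.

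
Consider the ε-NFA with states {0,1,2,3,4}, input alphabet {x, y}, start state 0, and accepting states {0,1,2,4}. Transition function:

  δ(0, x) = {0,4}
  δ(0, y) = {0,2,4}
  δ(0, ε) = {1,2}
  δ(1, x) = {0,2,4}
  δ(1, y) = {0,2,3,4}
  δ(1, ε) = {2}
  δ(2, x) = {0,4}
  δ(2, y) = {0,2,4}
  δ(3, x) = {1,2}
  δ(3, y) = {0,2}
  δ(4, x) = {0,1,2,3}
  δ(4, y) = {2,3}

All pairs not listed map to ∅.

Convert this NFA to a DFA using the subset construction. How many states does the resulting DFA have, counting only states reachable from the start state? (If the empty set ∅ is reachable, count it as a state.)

3

Start state of the DFA: {0,1,2} (ε-closure of the NFA start).
{0,1,2} --x--> {0,1,2,4}  [new]
{0,1,2} --y--> {0,1,2,3,4}  [new]
{0,1,2,4} --x--> {0,1,2,3,4}  [seen]
{0,1,2,4} --y--> {0,1,2,3,4}  [seen]
{0,1,2,3,4} --x--> {0,1,2,3,4}  [seen]
{0,1,2,3,4} --y--> {0,1,2,3,4}  [seen]
Reachable DFA states: {0,1,2}, {0,1,2,4}, {0,1,2,3,4}.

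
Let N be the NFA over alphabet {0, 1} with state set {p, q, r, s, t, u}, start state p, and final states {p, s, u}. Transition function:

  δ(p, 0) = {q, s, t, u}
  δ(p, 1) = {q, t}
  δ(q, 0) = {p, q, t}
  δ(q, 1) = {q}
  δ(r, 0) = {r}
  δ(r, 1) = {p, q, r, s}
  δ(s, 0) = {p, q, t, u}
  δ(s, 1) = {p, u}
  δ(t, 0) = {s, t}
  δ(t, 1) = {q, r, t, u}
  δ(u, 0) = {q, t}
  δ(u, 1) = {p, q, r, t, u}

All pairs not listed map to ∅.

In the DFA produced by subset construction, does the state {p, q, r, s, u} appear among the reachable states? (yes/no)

Start state of the DFA: {p}.
{p} --0--> {q, s, t, u}  [new]
{p} --1--> {q, t}  [new]
{q, s, t, u} --0--> {p, q, s, t, u}  [new]
{q, s, t, u} --1--> {p, q, r, t, u}  [new]
{q, t} --0--> {p, q, s, t}  [new]
{q, t} --1--> {q, r, t, u}  [new]
{p, q, s, t, u} --0--> {p, q, s, t, u}  [seen]
{p, q, s, t, u} --1--> {p, q, r, t, u}  [seen]
{p, q, r, t, u} --0--> {p, q, r, s, t, u}  [new]
{p, q, r, t, u} --1--> {p, q, r, s, t, u}  [seen]
{p, q, s, t} --0--> {p, q, s, t, u}  [seen]
{p, q, s, t} --1--> {p, q, r, t, u}  [seen]
{q, r, t, u} --0--> {p, q, r, s, t}  [new]
{q, r, t, u} --1--> {p, q, r, s, t, u}  [seen]
{p, q, r, s, t, u} --0--> {p, q, r, s, t, u}  [seen]
{p, q, r, s, t, u} --1--> {p, q, r, s, t, u}  [seen]
{p, q, r, s, t} --0--> {p, q, r, s, t, u}  [seen]
{p, q, r, s, t} --1--> {p, q, r, s, t, u}  [seen]
Reachable DFA states: {p}, {q, s, t, u}, {q, t}, {p, q, s, t, u}, {p, q, r, t, u}, {p, q, s, t}, {q, r, t, u}, {p, q, r, s, t, u}, {p, q, r, s, t}.
{p, q, r, s, u} is not among them.

no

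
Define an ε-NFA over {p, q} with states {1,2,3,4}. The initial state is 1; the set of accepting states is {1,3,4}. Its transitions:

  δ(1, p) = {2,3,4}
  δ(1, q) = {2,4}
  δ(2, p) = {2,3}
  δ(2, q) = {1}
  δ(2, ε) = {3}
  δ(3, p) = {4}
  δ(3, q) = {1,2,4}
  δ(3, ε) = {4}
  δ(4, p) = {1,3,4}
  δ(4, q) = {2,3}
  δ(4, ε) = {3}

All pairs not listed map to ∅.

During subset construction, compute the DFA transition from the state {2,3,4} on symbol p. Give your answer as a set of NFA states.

{1,2,3,4}

δ(2,p) = {2,3}; δ(3,p) = {4}; δ(4,p) = {1,3,4}.
Union: {1,2,3,4}.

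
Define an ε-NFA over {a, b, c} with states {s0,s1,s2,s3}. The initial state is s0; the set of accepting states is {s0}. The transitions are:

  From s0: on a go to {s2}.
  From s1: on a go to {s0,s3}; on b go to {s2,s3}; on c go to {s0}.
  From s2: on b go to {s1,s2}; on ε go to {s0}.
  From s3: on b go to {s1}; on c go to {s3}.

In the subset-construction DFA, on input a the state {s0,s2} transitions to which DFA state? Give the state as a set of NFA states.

δ(s0,a) = {s2}; δ(s2,a) = ∅.
Union: {s2}.
ε-closure gives {s0,s2}.

{s0,s2}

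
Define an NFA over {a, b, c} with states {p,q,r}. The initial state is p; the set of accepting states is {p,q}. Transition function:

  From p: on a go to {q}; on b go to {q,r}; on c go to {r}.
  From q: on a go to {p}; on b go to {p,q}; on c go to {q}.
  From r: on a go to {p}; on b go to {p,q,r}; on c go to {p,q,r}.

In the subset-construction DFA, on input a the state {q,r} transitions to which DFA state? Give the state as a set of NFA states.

δ(q,a) = {p}; δ(r,a) = {p}.
Union: {p}.

{p}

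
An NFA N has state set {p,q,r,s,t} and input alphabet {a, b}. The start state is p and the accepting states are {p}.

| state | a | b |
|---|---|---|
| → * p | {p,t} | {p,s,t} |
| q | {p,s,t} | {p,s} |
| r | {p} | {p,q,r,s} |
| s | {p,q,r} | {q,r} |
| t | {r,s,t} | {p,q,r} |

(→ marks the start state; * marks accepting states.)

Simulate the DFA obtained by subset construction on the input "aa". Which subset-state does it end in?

Start: {p}.
δ(p,a) = {p,t}.
Union: {p,t}.
After a: {p,t}.
δ(p,a) = {p,t}; δ(t,a) = {r,s,t}.
Union: {p,r,s,t}.
After a: {p,r,s,t}.

{p,r,s,t}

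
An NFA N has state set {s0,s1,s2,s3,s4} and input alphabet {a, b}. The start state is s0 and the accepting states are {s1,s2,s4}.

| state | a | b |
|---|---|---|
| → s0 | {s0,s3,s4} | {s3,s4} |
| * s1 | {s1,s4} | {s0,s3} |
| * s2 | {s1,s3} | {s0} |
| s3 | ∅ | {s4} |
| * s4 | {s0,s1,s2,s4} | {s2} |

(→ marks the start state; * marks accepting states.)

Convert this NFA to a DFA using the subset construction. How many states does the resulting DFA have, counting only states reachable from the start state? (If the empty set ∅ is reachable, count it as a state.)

11

Start state of the DFA: {s0}.
{s0} --a--> {s0,s3,s4}  [new]
{s0} --b--> {s3,s4}  [new]
{s0,s3,s4} --a--> {s0,s1,s2,s3,s4}  [new]
{s0,s3,s4} --b--> {s2,s3,s4}  [new]
{s3,s4} --a--> {s0,s1,s2,s4}  [new]
{s3,s4} --b--> {s2,s4}  [new]
{s0,s1,s2,s3,s4} --a--> {s0,s1,s2,s3,s4}  [seen]
{s0,s1,s2,s3,s4} --b--> {s0,s2,s3,s4}  [new]
{s2,s3,s4} --a--> {s0,s1,s2,s3,s4}  [seen]
{s2,s3,s4} --b--> {s0,s2,s4}  [new]
{s0,s1,s2,s4} --a--> {s0,s1,s2,s3,s4}  [seen]
{s0,s1,s2,s4} --b--> {s0,s2,s3,s4}  [seen]
{s2,s4} --a--> {s0,s1,s2,s3,s4}  [seen]
{s2,s4} --b--> {s0,s2}  [new]
{s0,s2,s3,s4} --a--> {s0,s1,s2,s3,s4}  [seen]
{s0,s2,s3,s4} --b--> {s0,s2,s3,s4}  [seen]
{s0,s2,s4} --a--> {s0,s1,s2,s3,s4}  [seen]
{s0,s2,s4} --b--> {s0,s2,s3,s4}  [seen]
{s0,s2} --a--> {s0,s1,s3,s4}  [new]
{s0,s2} --b--> {s0,s3,s4}  [seen]
{s0,s1,s3,s4} --a--> {s0,s1,s2,s3,s4}  [seen]
{s0,s1,s3,s4} --b--> {s0,s2,s3,s4}  [seen]
Reachable DFA states: {s0}, {s0,s3,s4}, {s3,s4}, {s0,s1,s2,s3,s4}, {s2,s3,s4}, {s0,s1,s2,s4}, {s2,s4}, {s0,s2,s3,s4}, {s0,s2,s4}, {s0,s2}, {s0,s1,s3,s4}.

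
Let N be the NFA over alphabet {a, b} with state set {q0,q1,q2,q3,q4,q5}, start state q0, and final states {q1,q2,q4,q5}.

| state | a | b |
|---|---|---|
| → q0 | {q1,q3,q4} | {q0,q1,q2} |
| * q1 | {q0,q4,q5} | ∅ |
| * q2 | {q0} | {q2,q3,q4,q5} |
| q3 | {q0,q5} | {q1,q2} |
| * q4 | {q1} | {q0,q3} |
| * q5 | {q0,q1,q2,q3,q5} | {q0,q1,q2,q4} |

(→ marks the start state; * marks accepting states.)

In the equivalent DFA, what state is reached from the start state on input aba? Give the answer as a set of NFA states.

Start: {q0}.
δ(q0,a) = {q1,q3,q4}.
Union: {q1,q3,q4}.
After a: {q1,q3,q4}.
δ(q1,b) = ∅; δ(q3,b) = {q1,q2}; δ(q4,b) = {q0,q3}.
Union: {q0,q1,q2,q3}.
After b: {q0,q1,q2,q3}.
δ(q0,a) = {q1,q3,q4}; δ(q1,a) = {q0,q4,q5}; δ(q2,a) = {q0}; δ(q3,a) = {q0,q5}.
Union: {q0,q1,q3,q4,q5}.
After a: {q0,q1,q3,q4,q5}.

{q0,q1,q3,q4,q5}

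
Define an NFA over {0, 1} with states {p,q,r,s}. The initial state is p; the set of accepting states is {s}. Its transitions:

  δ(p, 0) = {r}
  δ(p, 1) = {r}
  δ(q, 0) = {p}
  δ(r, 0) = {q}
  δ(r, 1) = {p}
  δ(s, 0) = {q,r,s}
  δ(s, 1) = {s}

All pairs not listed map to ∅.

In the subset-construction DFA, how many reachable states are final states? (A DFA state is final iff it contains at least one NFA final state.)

Start state of the DFA: {p}.
{p} --0--> {r}  [new]
{p} --1--> {r}  [seen]
{r} --0--> {q}  [new]
{r} --1--> {p}  [seen]
{q} --0--> {p}  [seen]
{q} --1--> ∅  [new]
∅ --0--> ∅  [seen]
∅ --1--> ∅  [seen]
Reachable DFA states: {p}, {r}, {q}, ∅.
Accepting DFA states (contain an NFA accepting state): none.

0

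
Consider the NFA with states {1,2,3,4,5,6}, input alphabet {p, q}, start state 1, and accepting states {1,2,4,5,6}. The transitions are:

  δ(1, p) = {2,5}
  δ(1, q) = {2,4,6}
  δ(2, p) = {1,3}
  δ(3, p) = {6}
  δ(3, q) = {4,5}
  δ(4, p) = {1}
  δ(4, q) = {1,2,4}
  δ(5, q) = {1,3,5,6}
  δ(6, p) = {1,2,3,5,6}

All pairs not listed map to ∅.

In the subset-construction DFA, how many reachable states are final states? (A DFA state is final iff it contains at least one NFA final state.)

12

Start state of the DFA: {1}.
{1} --p--> {2,5}  [new]
{1} --q--> {2,4,6}  [new]
{2,5} --p--> {1,3}  [new]
{2,5} --q--> {1,3,5,6}  [new]
{2,4,6} --p--> {1,2,3,5,6}  [new]
{2,4,6} --q--> {1,2,4}  [new]
{1,3} --p--> {2,5,6}  [new]
{1,3} --q--> {2,4,5,6}  [new]
{1,3,5,6} --p--> {1,2,3,5,6}  [seen]
{1,3,5,6} --q--> {1,2,3,4,5,6}  [new]
{1,2,3,5,6} --p--> {1,2,3,5,6}  [seen]
{1,2,3,5,6} --q--> {1,2,3,4,5,6}  [seen]
{1,2,4} --p--> {1,2,3,5}  [new]
{1,2,4} --q--> {1,2,4,6}  [new]
{2,5,6} --p--> {1,2,3,5,6}  [seen]
{2,5,6} --q--> {1,3,5,6}  [seen]
{2,4,5,6} --p--> {1,2,3,5,6}  [seen]
{2,4,5,6} --q--> {1,2,3,4,5,6}  [seen]
{1,2,3,4,5,6} --p--> {1,2,3,5,6}  [seen]
{1,2,3,4,5,6} --q--> {1,2,3,4,5,6}  [seen]
{1,2,3,5} --p--> {1,2,3,5,6}  [seen]
{1,2,3,5} --q--> {1,2,3,4,5,6}  [seen]
{1,2,4,6} --p--> {1,2,3,5,6}  [seen]
{1,2,4,6} --q--> {1,2,4,6}  [seen]
Reachable DFA states: {1}, {2,5}, {2,4,6}, {1,3}, {1,3,5,6}, {1,2,3,5,6}, {1,2,4}, {2,5,6}, {2,4,5,6}, {1,2,3,4,5,6}, {1,2,3,5}, {1,2,4,6}.
Accepting DFA states (contain an NFA accepting state): {1}, {2,5}, {2,4,6}, {1,3}, {1,3,5,6}, {1,2,3,5,6}, {1,2,4}, {2,5,6}, {2,4,5,6}, {1,2,3,4,5,6}, {1,2,3,5}, {1,2,4,6}.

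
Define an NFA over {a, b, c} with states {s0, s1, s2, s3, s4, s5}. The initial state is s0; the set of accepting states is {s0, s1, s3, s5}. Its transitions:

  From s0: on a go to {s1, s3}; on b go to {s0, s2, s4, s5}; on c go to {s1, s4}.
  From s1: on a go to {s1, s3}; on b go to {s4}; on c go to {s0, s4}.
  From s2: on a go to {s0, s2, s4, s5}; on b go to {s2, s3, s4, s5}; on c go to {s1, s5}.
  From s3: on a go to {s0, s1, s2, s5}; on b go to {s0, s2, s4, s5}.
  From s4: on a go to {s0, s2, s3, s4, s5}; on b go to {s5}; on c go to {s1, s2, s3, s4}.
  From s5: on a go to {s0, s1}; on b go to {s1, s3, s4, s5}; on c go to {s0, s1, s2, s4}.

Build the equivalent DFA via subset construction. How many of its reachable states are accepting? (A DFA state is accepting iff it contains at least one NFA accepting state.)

13

Start state of the DFA: {s0}.
{s0} --a--> {s1, s3}  [new]
{s0} --b--> {s0, s2, s4, s5}  [new]
{s0} --c--> {s1, s4}  [new]
{s1, s3} --a--> {s0, s1, s2, s3, s5}  [new]
{s1, s3} --b--> {s0, s2, s4, s5}  [seen]
{s1, s3} --c--> {s0, s4}  [new]
{s0, s2, s4, s5} --a--> {s0, s1, s2, s3, s4, s5}  [new]
{s0, s2, s4, s5} --b--> {s0, s1, s2, s3, s4, s5}  [seen]
{s0, s2, s4, s5} --c--> {s0, s1, s2, s3, s4, s5}  [seen]
{s1, s4} --a--> {s0, s1, s2, s3, s4, s5}  [seen]
{s1, s4} --b--> {s4, s5}  [new]
{s1, s4} --c--> {s0, s1, s2, s3, s4}  [new]
{s0, s1, s2, s3, s5} --a--> {s0, s1, s2, s3, s4, s5}  [seen]
{s0, s1, s2, s3, s5} --b--> {s0, s1, s2, s3, s4, s5}  [seen]
{s0, s1, s2, s3, s5} --c--> {s0, s1, s2, s4, s5}  [new]
{s0, s4} --a--> {s0, s1, s2, s3, s4, s5}  [seen]
{s0, s4} --b--> {s0, s2, s4, s5}  [seen]
{s0, s4} --c--> {s1, s2, s3, s4}  [new]
{s0, s1, s2, s3, s4, s5} --a--> {s0, s1, s2, s3, s4, s5}  [seen]
{s0, s1, s2, s3, s4, s5} --b--> {s0, s1, s2, s3, s4, s5}  [seen]
{s0, s1, s2, s3, s4, s5} --c--> {s0, s1, s2, s3, s4, s5}  [seen]
{s4, s5} --a--> {s0, s1, s2, s3, s4, s5}  [seen]
{s4, s5} --b--> {s1, s3, s4, s5}  [new]
{s4, s5} --c--> {s0, s1, s2, s3, s4}  [seen]
{s0, s1, s2, s3, s4} --a--> {s0, s1, s2, s3, s4, s5}  [seen]
{s0, s1, s2, s3, s4} --b--> {s0, s2, s3, s4, s5}  [new]
{s0, s1, s2, s3, s4} --c--> {s0, s1, s2, s3, s4, s5}  [seen]
{s0, s1, s2, s4, s5} --a--> {s0, s1, s2, s3, s4, s5}  [seen]
{s0, s1, s2, s4, s5} --b--> {s0, s1, s2, s3, s4, s5}  [seen]
{s0, s1, s2, s4, s5} --c--> {s0, s1, s2, s3, s4, s5}  [seen]
{s1, s2, s3, s4} --a--> {s0, s1, s2, s3, s4, s5}  [seen]
{s1, s2, s3, s4} --b--> {s0, s2, s3, s4, s5}  [seen]
{s1, s2, s3, s4} --c--> {s0, s1, s2, s3, s4, s5}  [seen]
{s1, s3, s4, s5} --a--> {s0, s1, s2, s3, s4, s5}  [seen]
{s1, s3, s4, s5} --b--> {s0, s1, s2, s3, s4, s5}  [seen]
{s1, s3, s4, s5} --c--> {s0, s1, s2, s3, s4}  [seen]
{s0, s2, s3, s4, s5} --a--> {s0, s1, s2, s3, s4, s5}  [seen]
{s0, s2, s3, s4, s5} --b--> {s0, s1, s2, s3, s4, s5}  [seen]
{s0, s2, s3, s4, s5} --c--> {s0, s1, s2, s3, s4, s5}  [seen]
Reachable DFA states: {s0}, {s1, s3}, {s0, s2, s4, s5}, {s1, s4}, {s0, s1, s2, s3, s5}, {s0, s4}, {s0, s1, s2, s3, s4, s5}, {s4, s5}, {s0, s1, s2, s3, s4}, {s0, s1, s2, s4, s5}, {s1, s2, s3, s4}, {s1, s3, s4, s5}, {s0, s2, s3, s4, s5}.
Accepting DFA states (contain an NFA accepting state): {s0}, {s1, s3}, {s0, s2, s4, s5}, {s1, s4}, {s0, s1, s2, s3, s5}, {s0, s4}, {s0, s1, s2, s3, s4, s5}, {s4, s5}, {s0, s1, s2, s3, s4}, {s0, s1, s2, s4, s5}, {s1, s2, s3, s4}, {s1, s3, s4, s5}, {s0, s2, s3, s4, s5}.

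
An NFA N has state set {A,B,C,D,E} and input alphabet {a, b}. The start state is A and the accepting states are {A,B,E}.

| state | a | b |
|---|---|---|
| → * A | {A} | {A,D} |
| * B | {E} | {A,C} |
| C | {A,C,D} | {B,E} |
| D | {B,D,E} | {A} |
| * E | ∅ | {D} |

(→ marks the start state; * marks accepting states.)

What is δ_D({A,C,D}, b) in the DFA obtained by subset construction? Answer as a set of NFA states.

{A,B,D,E}

δ(A,b) = {A,D}; δ(C,b) = {B,E}; δ(D,b) = {A}.
Union: {A,B,D,E}.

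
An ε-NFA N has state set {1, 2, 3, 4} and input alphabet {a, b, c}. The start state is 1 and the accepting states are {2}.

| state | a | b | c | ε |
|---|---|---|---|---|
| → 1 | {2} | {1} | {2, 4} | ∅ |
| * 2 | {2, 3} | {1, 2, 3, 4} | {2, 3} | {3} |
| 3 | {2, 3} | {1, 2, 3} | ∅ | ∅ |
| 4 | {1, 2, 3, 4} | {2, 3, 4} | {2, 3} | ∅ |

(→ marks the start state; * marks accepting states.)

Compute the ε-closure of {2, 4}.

{2, 3, 4}

Begin with {2, 4}.
2 →ε {3}; add 3.
ε-closure = {2, 3, 4}.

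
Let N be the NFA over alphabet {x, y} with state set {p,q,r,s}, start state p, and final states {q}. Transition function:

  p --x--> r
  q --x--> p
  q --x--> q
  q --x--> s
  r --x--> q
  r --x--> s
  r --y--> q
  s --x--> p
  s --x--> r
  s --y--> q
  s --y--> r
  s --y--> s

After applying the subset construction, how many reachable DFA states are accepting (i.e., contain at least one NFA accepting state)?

5

Start state of the DFA: {p}.
{p} --x--> {r}  [new]
{p} --y--> ∅  [new]
{r} --x--> {q,s}  [new]
{r} --y--> {q}  [new]
∅ --x--> ∅  [seen]
∅ --y--> ∅  [seen]
{q,s} --x--> {p,q,r,s}  [new]
{q,s} --y--> {q,r,s}  [new]
{q} --x--> {p,q,s}  [new]
{q} --y--> ∅  [seen]
{p,q,r,s} --x--> {p,q,r,s}  [seen]
{p,q,r,s} --y--> {q,r,s}  [seen]
{q,r,s} --x--> {p,q,r,s}  [seen]
{q,r,s} --y--> {q,r,s}  [seen]
{p,q,s} --x--> {p,q,r,s}  [seen]
{p,q,s} --y--> {q,r,s}  [seen]
Reachable DFA states: {p}, {r}, ∅, {q,s}, {q}, {p,q,r,s}, {q,r,s}, {p,q,s}.
Accepting DFA states (contain an NFA accepting state): {q,s}, {q}, {p,q,r,s}, {q,r,s}, {p,q,s}.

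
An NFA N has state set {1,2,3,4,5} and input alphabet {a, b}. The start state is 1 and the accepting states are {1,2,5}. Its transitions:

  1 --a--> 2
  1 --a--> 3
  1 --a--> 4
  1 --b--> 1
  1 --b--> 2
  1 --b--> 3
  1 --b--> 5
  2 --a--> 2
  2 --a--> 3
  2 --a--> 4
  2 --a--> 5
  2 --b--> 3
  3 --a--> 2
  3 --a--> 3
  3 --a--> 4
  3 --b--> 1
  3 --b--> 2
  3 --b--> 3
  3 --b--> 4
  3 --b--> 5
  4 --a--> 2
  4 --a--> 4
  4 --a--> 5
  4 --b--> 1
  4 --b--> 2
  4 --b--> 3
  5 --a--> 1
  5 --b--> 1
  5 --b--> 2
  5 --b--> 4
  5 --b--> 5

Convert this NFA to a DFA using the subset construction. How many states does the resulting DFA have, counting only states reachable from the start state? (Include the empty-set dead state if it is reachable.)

Start state of the DFA: {1}.
{1} --a--> {2,3,4}  [new]
{1} --b--> {1,2,3,5}  [new]
{2,3,4} --a--> {2,3,4,5}  [new]
{2,3,4} --b--> {1,2,3,4,5}  [new]
{1,2,3,5} --a--> {1,2,3,4,5}  [seen]
{1,2,3,5} --b--> {1,2,3,4,5}  [seen]
{2,3,4,5} --a--> {1,2,3,4,5}  [seen]
{2,3,4,5} --b--> {1,2,3,4,5}  [seen]
{1,2,3,4,5} --a--> {1,2,3,4,5}  [seen]
{1,2,3,4,5} --b--> {1,2,3,4,5}  [seen]
Reachable DFA states: {1}, {2,3,4}, {1,2,3,5}, {2,3,4,5}, {1,2,3,4,5}.

5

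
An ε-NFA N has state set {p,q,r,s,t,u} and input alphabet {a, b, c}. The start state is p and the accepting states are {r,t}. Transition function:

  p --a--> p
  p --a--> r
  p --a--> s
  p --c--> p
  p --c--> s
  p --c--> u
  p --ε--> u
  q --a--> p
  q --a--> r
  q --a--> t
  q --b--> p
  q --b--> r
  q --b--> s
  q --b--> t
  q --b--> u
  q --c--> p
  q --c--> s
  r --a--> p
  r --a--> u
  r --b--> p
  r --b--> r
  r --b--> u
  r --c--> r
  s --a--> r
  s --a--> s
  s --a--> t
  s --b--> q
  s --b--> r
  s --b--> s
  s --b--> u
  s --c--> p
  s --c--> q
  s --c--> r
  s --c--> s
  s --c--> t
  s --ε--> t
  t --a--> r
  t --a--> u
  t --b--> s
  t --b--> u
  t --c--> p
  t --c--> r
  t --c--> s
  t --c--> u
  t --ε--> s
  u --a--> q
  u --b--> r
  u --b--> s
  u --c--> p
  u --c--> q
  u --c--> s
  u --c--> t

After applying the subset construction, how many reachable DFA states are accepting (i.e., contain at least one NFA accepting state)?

Start state of the DFA: {p,u} (ε-closure of the NFA start).
{p,u} --a--> {p,q,r,s,t,u}  [new]
{p,u} --b--> {r,s,t}  [new]
{p,u} --c--> {p,q,s,t,u}  [new]
{p,q,r,s,t,u} --a--> {p,q,r,s,t,u}  [seen]
{p,q,r,s,t,u} --b--> {p,q,r,s,t,u}  [seen]
{p,q,r,s,t,u} --c--> {p,q,r,s,t,u}  [seen]
{r,s,t} --a--> {p,r,s,t,u}  [new]
{r,s,t} --b--> {p,q,r,s,t,u}  [seen]
{r,s,t} --c--> {p,q,r,s,t,u}  [seen]
{p,q,s,t,u} --a--> {p,q,r,s,t,u}  [seen]
{p,q,s,t,u} --b--> {p,q,r,s,t,u}  [seen]
{p,q,s,t,u} --c--> {p,q,r,s,t,u}  [seen]
{p,r,s,t,u} --a--> {p,q,r,s,t,u}  [seen]
{p,r,s,t,u} --b--> {p,q,r,s,t,u}  [seen]
{p,r,s,t,u} --c--> {p,q,r,s,t,u}  [seen]
Reachable DFA states: {p,u}, {p,q,r,s,t,u}, {r,s,t}, {p,q,s,t,u}, {p,r,s,t,u}.
Accepting DFA states (contain an NFA accepting state): {p,q,r,s,t,u}, {r,s,t}, {p,q,s,t,u}, {p,r,s,t,u}.

4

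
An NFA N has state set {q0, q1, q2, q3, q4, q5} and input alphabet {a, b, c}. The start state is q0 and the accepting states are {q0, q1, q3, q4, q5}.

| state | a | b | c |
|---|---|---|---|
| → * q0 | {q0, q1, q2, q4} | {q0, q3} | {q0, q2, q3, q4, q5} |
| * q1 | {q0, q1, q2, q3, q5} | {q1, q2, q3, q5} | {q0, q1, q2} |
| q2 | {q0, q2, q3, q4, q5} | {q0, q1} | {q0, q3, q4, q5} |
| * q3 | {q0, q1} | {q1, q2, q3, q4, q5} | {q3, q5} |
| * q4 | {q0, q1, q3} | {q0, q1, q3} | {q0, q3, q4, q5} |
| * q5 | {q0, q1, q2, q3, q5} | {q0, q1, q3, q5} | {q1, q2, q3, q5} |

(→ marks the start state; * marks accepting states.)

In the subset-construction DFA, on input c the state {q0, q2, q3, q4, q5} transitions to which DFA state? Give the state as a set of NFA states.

{q0, q1, q2, q3, q4, q5}

δ(q0,c) = {q0, q2, q3, q4, q5}; δ(q2,c) = {q0, q3, q4, q5}; δ(q3,c) = {q3, q5}; δ(q4,c) = {q0, q3, q4, q5}; δ(q5,c) = {q1, q2, q3, q5}.
Union: {q0, q1, q2, q3, q4, q5}.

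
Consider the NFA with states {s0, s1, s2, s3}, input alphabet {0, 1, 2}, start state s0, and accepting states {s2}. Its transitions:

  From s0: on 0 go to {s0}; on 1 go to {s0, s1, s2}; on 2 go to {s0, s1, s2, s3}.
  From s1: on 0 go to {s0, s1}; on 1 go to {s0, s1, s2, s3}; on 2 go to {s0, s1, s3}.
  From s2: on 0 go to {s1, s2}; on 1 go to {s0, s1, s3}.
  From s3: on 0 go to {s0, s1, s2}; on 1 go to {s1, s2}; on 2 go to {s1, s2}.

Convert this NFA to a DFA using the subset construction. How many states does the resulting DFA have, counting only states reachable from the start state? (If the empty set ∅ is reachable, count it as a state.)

Start state of the DFA: {s0}.
{s0} --0--> {s0}  [seen]
{s0} --1--> {s0, s1, s2}  [new]
{s0} --2--> {s0, s1, s2, s3}  [new]
{s0, s1, s2} --0--> {s0, s1, s2}  [seen]
{s0, s1, s2} --1--> {s0, s1, s2, s3}  [seen]
{s0, s1, s2} --2--> {s0, s1, s2, s3}  [seen]
{s0, s1, s2, s3} --0--> {s0, s1, s2}  [seen]
{s0, s1, s2, s3} --1--> {s0, s1, s2, s3}  [seen]
{s0, s1, s2, s3} --2--> {s0, s1, s2, s3}  [seen]
Reachable DFA states: {s0}, {s0, s1, s2}, {s0, s1, s2, s3}.

3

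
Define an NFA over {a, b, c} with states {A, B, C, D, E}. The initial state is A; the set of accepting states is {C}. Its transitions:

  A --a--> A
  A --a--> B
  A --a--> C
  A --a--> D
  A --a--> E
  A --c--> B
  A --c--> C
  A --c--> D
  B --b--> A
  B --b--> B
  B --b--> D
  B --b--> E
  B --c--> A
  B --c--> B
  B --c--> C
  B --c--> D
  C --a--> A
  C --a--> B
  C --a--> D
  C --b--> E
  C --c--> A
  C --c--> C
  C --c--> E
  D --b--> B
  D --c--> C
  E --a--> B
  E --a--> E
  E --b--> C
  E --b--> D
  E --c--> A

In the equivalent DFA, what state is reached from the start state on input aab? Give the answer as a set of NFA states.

{A, B, C, D, E}

Start: {A}.
δ(A,a) = {A, B, C, D, E}.
Union: {A, B, C, D, E}.
After a: {A, B, C, D, E}.
δ(A,a) = {A, B, C, D, E}; δ(B,a) = ∅; δ(C,a) = {A, B, D}; δ(D,a) = ∅; δ(E,a) = {B, E}.
Union: {A, B, C, D, E}.
After a: {A, B, C, D, E}.
δ(A,b) = ∅; δ(B,b) = {A, B, D, E}; δ(C,b) = {E}; δ(D,b) = {B}; δ(E,b) = {C, D}.
Union: {A, B, C, D, E}.
After b: {A, B, C, D, E}.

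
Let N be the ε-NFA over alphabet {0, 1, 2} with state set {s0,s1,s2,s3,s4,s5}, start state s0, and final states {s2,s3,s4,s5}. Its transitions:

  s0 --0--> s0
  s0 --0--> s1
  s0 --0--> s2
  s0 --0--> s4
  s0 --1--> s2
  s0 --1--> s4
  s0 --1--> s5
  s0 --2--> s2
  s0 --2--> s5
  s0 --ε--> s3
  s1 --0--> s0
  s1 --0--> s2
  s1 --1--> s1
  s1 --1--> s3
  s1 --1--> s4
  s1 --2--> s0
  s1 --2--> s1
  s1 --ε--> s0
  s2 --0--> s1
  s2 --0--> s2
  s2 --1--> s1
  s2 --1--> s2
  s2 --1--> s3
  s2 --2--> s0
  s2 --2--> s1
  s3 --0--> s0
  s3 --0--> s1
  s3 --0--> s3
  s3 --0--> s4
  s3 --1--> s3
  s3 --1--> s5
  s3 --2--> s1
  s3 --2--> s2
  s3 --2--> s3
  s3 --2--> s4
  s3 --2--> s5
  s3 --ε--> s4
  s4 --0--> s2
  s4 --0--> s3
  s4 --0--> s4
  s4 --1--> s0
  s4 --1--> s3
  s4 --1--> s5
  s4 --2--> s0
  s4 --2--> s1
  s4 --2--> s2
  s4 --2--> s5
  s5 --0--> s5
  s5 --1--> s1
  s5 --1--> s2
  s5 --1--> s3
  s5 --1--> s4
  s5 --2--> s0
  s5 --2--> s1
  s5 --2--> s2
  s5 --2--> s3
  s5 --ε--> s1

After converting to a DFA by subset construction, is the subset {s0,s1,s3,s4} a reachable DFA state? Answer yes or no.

Start state of the DFA: {s0,s3,s4} (ε-closure of the NFA start).
{s0,s3,s4} --0--> {s0,s1,s2,s3,s4}  [new]
{s0,s3,s4} --1--> {s0,s1,s2,s3,s4,s5}  [new]
{s0,s3,s4} --2--> {s0,s1,s2,s3,s4,s5}  [seen]
{s0,s1,s2,s3,s4} --0--> {s0,s1,s2,s3,s4}  [seen]
{s0,s1,s2,s3,s4} --1--> {s0,s1,s2,s3,s4,s5}  [seen]
{s0,s1,s2,s3,s4} --2--> {s0,s1,s2,s3,s4,s5}  [seen]
{s0,s1,s2,s3,s4,s5} --0--> {s0,s1,s2,s3,s4,s5}  [seen]
{s0,s1,s2,s3,s4,s5} --1--> {s0,s1,s2,s3,s4,s5}  [seen]
{s0,s1,s2,s3,s4,s5} --2--> {s0,s1,s2,s3,s4,s5}  [seen]
Reachable DFA states: {s0,s3,s4}, {s0,s1,s2,s3,s4}, {s0,s1,s2,s3,s4,s5}.
{s0,s1,s3,s4} is not among them.

no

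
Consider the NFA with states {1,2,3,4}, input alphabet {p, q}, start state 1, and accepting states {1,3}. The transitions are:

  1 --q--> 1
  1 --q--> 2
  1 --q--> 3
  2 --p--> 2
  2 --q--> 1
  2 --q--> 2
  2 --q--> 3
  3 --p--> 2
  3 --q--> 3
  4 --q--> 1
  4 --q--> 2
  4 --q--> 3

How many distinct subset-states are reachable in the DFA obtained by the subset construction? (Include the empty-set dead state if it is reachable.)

4

Start state of the DFA: {1}.
{1} --p--> ∅  [new]
{1} --q--> {1,2,3}  [new]
∅ --p--> ∅  [seen]
∅ --q--> ∅  [seen]
{1,2,3} --p--> {2}  [new]
{1,2,3} --q--> {1,2,3}  [seen]
{2} --p--> {2}  [seen]
{2} --q--> {1,2,3}  [seen]
Reachable DFA states: {1}, ∅, {1,2,3}, {2}.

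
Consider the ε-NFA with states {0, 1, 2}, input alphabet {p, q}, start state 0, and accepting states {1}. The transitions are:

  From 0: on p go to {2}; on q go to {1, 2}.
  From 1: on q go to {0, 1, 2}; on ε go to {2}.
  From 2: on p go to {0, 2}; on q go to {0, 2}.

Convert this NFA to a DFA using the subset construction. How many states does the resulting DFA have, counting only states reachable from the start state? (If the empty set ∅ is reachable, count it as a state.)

Start state of the DFA: {0} (ε-closure of the NFA start).
{0} --p--> {2}  [new]
{0} --q--> {1, 2}  [new]
{2} --p--> {0, 2}  [new]
{2} --q--> {0, 2}  [seen]
{1, 2} --p--> {0, 2}  [seen]
{1, 2} --q--> {0, 1, 2}  [new]
{0, 2} --p--> {0, 2}  [seen]
{0, 2} --q--> {0, 1, 2}  [seen]
{0, 1, 2} --p--> {0, 2}  [seen]
{0, 1, 2} --q--> {0, 1, 2}  [seen]
Reachable DFA states: {0}, {2}, {1, 2}, {0, 2}, {0, 1, 2}.

5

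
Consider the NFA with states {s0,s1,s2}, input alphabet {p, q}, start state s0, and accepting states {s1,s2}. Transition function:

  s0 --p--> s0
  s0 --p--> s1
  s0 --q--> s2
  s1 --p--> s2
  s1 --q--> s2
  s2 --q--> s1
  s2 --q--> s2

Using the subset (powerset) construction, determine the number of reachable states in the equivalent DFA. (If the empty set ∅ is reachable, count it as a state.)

Start state of the DFA: {s0}.
{s0} --p--> {s0,s1}  [new]
{s0} --q--> {s2}  [new]
{s0,s1} --p--> {s0,s1,s2}  [new]
{s0,s1} --q--> {s2}  [seen]
{s2} --p--> ∅  [new]
{s2} --q--> {s1,s2}  [new]
{s0,s1,s2} --p--> {s0,s1,s2}  [seen]
{s0,s1,s2} --q--> {s1,s2}  [seen]
∅ --p--> ∅  [seen]
∅ --q--> ∅  [seen]
{s1,s2} --p--> {s2}  [seen]
{s1,s2} --q--> {s1,s2}  [seen]
Reachable DFA states: {s0}, {s0,s1}, {s2}, {s0,s1,s2}, ∅, {s1,s2}.

6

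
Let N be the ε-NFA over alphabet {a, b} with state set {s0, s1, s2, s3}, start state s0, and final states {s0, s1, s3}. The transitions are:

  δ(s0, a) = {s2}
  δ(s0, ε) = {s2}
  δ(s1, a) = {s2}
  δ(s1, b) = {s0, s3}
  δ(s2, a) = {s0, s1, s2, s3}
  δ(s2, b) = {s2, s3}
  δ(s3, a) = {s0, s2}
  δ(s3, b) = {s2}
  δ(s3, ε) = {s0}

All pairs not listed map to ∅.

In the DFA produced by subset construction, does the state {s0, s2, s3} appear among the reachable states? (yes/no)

Start state of the DFA: {s0, s2} (ε-closure of the NFA start).
{s0, s2} --a--> {s0, s1, s2, s3}  [new]
{s0, s2} --b--> {s0, s2, s3}  [new]
{s0, s1, s2, s3} --a--> {s0, s1, s2, s3}  [seen]
{s0, s1, s2, s3} --b--> {s0, s2, s3}  [seen]
{s0, s2, s3} --a--> {s0, s1, s2, s3}  [seen]
{s0, s2, s3} --b--> {s0, s2, s3}  [seen]
Reachable DFA states: {s0, s2}, {s0, s1, s2, s3}, {s0, s2, s3}.
{s0, s2, s3} is among them.

yes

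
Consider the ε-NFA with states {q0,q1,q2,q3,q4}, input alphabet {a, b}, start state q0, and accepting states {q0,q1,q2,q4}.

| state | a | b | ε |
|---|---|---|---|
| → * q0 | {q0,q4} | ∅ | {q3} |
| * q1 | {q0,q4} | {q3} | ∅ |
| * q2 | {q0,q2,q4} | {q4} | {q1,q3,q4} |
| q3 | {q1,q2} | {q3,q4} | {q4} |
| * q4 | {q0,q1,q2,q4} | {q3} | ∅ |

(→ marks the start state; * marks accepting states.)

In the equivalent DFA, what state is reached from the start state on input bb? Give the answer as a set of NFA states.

Start: {q0,q3,q4}.
δ(q0,b) = ∅; δ(q3,b) = {q3,q4}; δ(q4,b) = {q3}.
Union: {q3,q4}.
After b: {q3,q4}.
δ(q3,b) = {q3,q4}; δ(q4,b) = {q3}.
Union: {q3,q4}.
After b: {q3,q4}.

{q3,q4}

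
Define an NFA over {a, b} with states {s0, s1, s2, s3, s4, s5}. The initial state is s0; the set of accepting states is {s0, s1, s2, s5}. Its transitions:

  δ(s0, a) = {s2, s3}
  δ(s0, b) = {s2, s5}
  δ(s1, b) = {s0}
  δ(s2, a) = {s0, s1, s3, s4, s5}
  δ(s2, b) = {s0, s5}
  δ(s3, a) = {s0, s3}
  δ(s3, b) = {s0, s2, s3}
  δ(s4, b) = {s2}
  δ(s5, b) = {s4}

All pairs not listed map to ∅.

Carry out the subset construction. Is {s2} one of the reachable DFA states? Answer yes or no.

no

Start state of the DFA: {s0}.
{s0} --a--> {s2, s3}  [new]
{s0} --b--> {s2, s5}  [new]
{s2, s3} --a--> {s0, s1, s3, s4, s5}  [new]
{s2, s3} --b--> {s0, s2, s3, s5}  [new]
{s2, s5} --a--> {s0, s1, s3, s4, s5}  [seen]
{s2, s5} --b--> {s0, s4, s5}  [new]
{s0, s1, s3, s4, s5} --a--> {s0, s2, s3}  [new]
{s0, s1, s3, s4, s5} --b--> {s0, s2, s3, s4, s5}  [new]
{s0, s2, s3, s5} --a--> {s0, s1, s2, s3, s4, s5}  [new]
{s0, s2, s3, s5} --b--> {s0, s2, s3, s4, s5}  [seen]
{s0, s4, s5} --a--> {s2, s3}  [seen]
{s0, s4, s5} --b--> {s2, s4, s5}  [new]
{s0, s2, s3} --a--> {s0, s1, s2, s3, s4, s5}  [seen]
{s0, s2, s3} --b--> {s0, s2, s3, s5}  [seen]
{s0, s2, s3, s4, s5} --a--> {s0, s1, s2, s3, s4, s5}  [seen]
{s0, s2, s3, s4, s5} --b--> {s0, s2, s3, s4, s5}  [seen]
{s0, s1, s2, s3, s4, s5} --a--> {s0, s1, s2, s3, s4, s5}  [seen]
{s0, s1, s2, s3, s4, s5} --b--> {s0, s2, s3, s4, s5}  [seen]
{s2, s4, s5} --a--> {s0, s1, s3, s4, s5}  [seen]
{s2, s4, s5} --b--> {s0, s2, s4, s5}  [new]
{s0, s2, s4, s5} --a--> {s0, s1, s2, s3, s4, s5}  [seen]
{s0, s2, s4, s5} --b--> {s0, s2, s4, s5}  [seen]
Reachable DFA states: {s0}, {s2, s3}, {s2, s5}, {s0, s1, s3, s4, s5}, {s0, s2, s3, s5}, {s0, s4, s5}, {s0, s2, s3}, {s0, s2, s3, s4, s5}, {s0, s1, s2, s3, s4, s5}, {s2, s4, s5}, {s0, s2, s4, s5}.
{s2} is not among them.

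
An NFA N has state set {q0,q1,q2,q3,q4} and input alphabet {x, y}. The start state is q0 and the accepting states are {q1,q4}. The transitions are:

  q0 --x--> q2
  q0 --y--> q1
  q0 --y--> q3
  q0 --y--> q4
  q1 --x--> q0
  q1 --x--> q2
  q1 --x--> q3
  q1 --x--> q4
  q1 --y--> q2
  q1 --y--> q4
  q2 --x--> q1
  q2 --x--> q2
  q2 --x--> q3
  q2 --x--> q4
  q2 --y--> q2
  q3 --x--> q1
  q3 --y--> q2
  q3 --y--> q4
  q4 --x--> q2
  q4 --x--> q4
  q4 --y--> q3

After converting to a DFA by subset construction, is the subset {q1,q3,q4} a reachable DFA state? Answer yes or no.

Start state of the DFA: {q0}.
{q0} --x--> {q2}  [new]
{q0} --y--> {q1,q3,q4}  [new]
{q2} --x--> {q1,q2,q3,q4}  [new]
{q2} --y--> {q2}  [seen]
{q1,q3,q4} --x--> {q0,q1,q2,q3,q4}  [new]
{q1,q3,q4} --y--> {q2,q3,q4}  [new]
{q1,q2,q3,q4} --x--> {q0,q1,q2,q3,q4}  [seen]
{q1,q2,q3,q4} --y--> {q2,q3,q4}  [seen]
{q0,q1,q2,q3,q4} --x--> {q0,q1,q2,q3,q4}  [seen]
{q0,q1,q2,q3,q4} --y--> {q1,q2,q3,q4}  [seen]
{q2,q3,q4} --x--> {q1,q2,q3,q4}  [seen]
{q2,q3,q4} --y--> {q2,q3,q4}  [seen]
Reachable DFA states: {q0}, {q2}, {q1,q3,q4}, {q1,q2,q3,q4}, {q0,q1,q2,q3,q4}, {q2,q3,q4}.
{q1,q3,q4} is among them.

yes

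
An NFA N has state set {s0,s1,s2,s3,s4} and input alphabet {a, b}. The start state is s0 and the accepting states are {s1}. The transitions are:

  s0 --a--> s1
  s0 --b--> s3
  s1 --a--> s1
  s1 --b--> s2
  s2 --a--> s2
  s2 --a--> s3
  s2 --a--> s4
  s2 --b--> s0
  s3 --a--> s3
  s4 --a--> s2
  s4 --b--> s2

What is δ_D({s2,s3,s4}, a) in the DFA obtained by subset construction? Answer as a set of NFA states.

δ(s2,a) = {s2,s3,s4}; δ(s3,a) = {s3}; δ(s4,a) = {s2}.
Union: {s2,s3,s4}.

{s2,s3,s4}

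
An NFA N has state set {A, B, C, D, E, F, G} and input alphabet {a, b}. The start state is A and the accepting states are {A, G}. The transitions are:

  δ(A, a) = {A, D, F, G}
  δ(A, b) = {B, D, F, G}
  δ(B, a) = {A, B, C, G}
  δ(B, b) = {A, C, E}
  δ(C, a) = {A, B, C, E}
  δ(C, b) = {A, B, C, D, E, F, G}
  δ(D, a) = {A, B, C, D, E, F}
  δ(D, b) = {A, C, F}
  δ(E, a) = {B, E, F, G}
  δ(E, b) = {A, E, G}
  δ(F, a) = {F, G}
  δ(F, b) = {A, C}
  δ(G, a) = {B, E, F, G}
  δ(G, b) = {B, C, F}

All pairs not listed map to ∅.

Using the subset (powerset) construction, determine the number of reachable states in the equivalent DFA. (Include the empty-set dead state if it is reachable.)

6

Start state of the DFA: {A}.
{A} --a--> {A, D, F, G}  [new]
{A} --b--> {B, D, F, G}  [new]
{A, D, F, G} --a--> {A, B, C, D, E, F, G}  [new]
{A, D, F, G} --b--> {A, B, C, D, F, G}  [new]
{B, D, F, G} --a--> {A, B, C, D, E, F, G}  [seen]
{B, D, F, G} --b--> {A, B, C, E, F}  [new]
{A, B, C, D, E, F, G} --a--> {A, B, C, D, E, F, G}  [seen]
{A, B, C, D, E, F, G} --b--> {A, B, C, D, E, F, G}  [seen]
{A, B, C, D, F, G} --a--> {A, B, C, D, E, F, G}  [seen]
{A, B, C, D, F, G} --b--> {A, B, C, D, E, F, G}  [seen]
{A, B, C, E, F} --a--> {A, B, C, D, E, F, G}  [seen]
{A, B, C, E, F} --b--> {A, B, C, D, E, F, G}  [seen]
Reachable DFA states: {A}, {A, D, F, G}, {B, D, F, G}, {A, B, C, D, E, F, G}, {A, B, C, D, F, G}, {A, B, C, E, F}.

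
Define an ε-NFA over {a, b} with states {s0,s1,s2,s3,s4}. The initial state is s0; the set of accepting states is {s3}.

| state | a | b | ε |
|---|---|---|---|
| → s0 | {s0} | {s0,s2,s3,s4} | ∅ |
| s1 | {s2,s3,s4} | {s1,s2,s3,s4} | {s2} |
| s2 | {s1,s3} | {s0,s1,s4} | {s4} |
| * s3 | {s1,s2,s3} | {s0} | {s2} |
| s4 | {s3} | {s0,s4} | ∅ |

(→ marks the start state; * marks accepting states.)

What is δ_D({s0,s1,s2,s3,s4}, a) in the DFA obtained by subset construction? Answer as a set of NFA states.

δ(s0,a) = {s0}; δ(s1,a) = {s2,s3,s4}; δ(s2,a) = {s1,s3}; δ(s3,a) = {s1,s2,s3}; δ(s4,a) = {s3}.
Union: {s0,s1,s2,s3,s4}.

{s0,s1,s2,s3,s4}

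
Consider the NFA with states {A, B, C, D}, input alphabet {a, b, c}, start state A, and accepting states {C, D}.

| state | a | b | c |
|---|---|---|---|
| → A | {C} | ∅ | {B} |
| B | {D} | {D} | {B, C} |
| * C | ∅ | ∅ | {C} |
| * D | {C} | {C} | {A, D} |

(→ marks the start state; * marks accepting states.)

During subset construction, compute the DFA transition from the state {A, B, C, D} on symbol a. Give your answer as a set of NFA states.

{C, D}

δ(A,a) = {C}; δ(B,a) = {D}; δ(C,a) = ∅; δ(D,a) = {C}.
Union: {C, D}.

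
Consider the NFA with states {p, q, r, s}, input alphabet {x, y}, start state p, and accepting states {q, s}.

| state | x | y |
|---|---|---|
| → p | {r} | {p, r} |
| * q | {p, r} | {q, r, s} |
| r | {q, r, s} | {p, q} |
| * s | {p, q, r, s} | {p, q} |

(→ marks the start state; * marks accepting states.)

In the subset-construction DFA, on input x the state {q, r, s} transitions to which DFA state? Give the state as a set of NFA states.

{p, q, r, s}

δ(q,x) = {p, r}; δ(r,x) = {q, r, s}; δ(s,x) = {p, q, r, s}.
Union: {p, q, r, s}.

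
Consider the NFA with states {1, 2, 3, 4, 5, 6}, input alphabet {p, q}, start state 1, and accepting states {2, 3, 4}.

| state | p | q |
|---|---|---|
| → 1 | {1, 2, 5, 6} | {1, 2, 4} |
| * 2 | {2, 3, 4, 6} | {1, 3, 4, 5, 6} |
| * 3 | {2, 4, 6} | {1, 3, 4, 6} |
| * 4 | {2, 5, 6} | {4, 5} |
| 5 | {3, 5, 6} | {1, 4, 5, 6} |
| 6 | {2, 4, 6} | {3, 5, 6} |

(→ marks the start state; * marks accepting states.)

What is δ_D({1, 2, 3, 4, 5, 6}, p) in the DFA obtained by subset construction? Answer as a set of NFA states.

δ(1,p) = {1, 2, 5, 6}; δ(2,p) = {2, 3, 4, 6}; δ(3,p) = {2, 4, 6}; δ(4,p) = {2, 5, 6}; δ(5,p) = {3, 5, 6}; δ(6,p) = {2, 4, 6}.
Union: {1, 2, 3, 4, 5, 6}.

{1, 2, 3, 4, 5, 6}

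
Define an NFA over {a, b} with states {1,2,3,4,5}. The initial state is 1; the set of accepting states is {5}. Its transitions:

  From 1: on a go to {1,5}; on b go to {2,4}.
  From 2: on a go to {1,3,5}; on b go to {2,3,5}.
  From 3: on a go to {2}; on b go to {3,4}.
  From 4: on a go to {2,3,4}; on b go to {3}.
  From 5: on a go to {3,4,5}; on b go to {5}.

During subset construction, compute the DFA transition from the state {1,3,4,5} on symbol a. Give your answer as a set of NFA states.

{1,2,3,4,5}

δ(1,a) = {1,5}; δ(3,a) = {2}; δ(4,a) = {2,3,4}; δ(5,a) = {3,4,5}.
Union: {1,2,3,4,5}.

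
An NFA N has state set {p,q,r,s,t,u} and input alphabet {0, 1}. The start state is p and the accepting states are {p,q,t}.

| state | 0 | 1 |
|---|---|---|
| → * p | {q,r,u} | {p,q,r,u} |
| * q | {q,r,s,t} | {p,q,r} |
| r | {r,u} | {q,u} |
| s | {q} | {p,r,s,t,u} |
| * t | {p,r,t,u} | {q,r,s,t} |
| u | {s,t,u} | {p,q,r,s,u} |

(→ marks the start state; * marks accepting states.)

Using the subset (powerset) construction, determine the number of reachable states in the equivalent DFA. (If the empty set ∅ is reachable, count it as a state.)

6

Start state of the DFA: {p}.
{p} --0--> {q,r,u}  [new]
{p} --1--> {p,q,r,u}  [new]
{q,r,u} --0--> {q,r,s,t,u}  [new]
{q,r,u} --1--> {p,q,r,s,u}  [new]
{p,q,r,u} --0--> {q,r,s,t,u}  [seen]
{p,q,r,u} --1--> {p,q,r,s,u}  [seen]
{q,r,s,t,u} --0--> {p,q,r,s,t,u}  [new]
{q,r,s,t,u} --1--> {p,q,r,s,t,u}  [seen]
{p,q,r,s,u} --0--> {q,r,s,t,u}  [seen]
{p,q,r,s,u} --1--> {p,q,r,s,t,u}  [seen]
{p,q,r,s,t,u} --0--> {p,q,r,s,t,u}  [seen]
{p,q,r,s,t,u} --1--> {p,q,r,s,t,u}  [seen]
Reachable DFA states: {p}, {q,r,u}, {p,q,r,u}, {q,r,s,t,u}, {p,q,r,s,u}, {p,q,r,s,t,u}.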